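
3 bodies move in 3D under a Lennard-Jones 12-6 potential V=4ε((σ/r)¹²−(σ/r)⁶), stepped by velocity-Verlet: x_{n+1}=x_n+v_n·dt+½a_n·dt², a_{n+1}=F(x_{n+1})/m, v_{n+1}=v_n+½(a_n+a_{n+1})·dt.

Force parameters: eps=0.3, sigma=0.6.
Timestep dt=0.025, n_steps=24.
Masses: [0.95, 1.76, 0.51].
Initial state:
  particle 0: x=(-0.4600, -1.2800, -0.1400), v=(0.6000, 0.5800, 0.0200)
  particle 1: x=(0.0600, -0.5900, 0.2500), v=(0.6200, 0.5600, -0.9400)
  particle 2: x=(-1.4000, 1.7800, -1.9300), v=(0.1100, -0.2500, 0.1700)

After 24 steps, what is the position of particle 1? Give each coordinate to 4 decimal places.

(0.3885, -0.3107, -0.3257)

step 0: x0=(-0.4600, -1.2800, -0.1400) x1=(0.0600, -0.5900, 0.2500) x2=(-1.4000, 1.7800, -1.9300)
step 1: x0=(-0.4449, -1.2654, -0.1394) x1=(0.0755, -0.5761, 0.2265) x2=(-1.3972, 1.7737, -1.9257)
step 2: x0=(-0.4297, -1.2506, -0.1388) x1=(0.0908, -0.5622, 0.2029) x2=(-1.3945, 1.7675, -1.9215)
step 3: x0=(-0.4143, -1.2355, -0.1380) x1=(0.1061, -0.5485, 0.1792) x2=(-1.3917, 1.7612, -1.9172)
step 4: x0=(-0.3986, -1.2202, -0.1371) x1=(0.1213, -0.5350, 0.1555) x2=(-1.3890, 1.7550, -1.9130)
step 5: x0=(-0.3828, -1.2046, -0.1360) x1=(0.1363, -0.5216, 0.1317) x2=(-1.3862, 1.7487, -1.9087)
step 6: x0=(-0.3668, -1.1888, -0.1349) x1=(0.1513, -0.5083, 0.1079) x2=(-1.3835, 1.7425, -1.9045)
step 7: x0=(-0.3505, -1.1726, -0.1337) x1=(0.1661, -0.4952, 0.0840) x2=(-1.3807, 1.7362, -1.9002)
step 8: x0=(-0.3340, -1.1560, -0.1323) x1=(0.1807, -0.4823, 0.0600) x2=(-1.3780, 1.7300, -1.8960)
step 9: x0=(-0.3172, -1.1392, -0.1308) x1=(0.1953, -0.4696, 0.0360) x2=(-1.3752, 1.7237, -1.8917)
step 10: x0=(-0.3001, -1.1219, -0.1293) x1=(0.2096, -0.4571, 0.0119) x2=(-1.3725, 1.7175, -1.8875)
step 11: x0=(-0.2827, -1.1042, -0.1276) x1=(0.2238, -0.4448, -0.0122) x2=(-1.3697, 1.7112, -1.8832)
step 12: x0=(-0.2649, -1.0861, -0.1259) x1=(0.2379, -0.4327, -0.0364) x2=(-1.3670, 1.7050, -1.8790)
step 13: x0=(-0.2468, -1.0676, -0.1241) x1=(0.2517, -0.4209, -0.0606) x2=(-1.3642, 1.6987, -1.8747)
step 14: x0=(-0.2283, -1.0485, -0.1223) x1=(0.2653, -0.4094, -0.0848) x2=(-1.3615, 1.6925, -1.8705)
step 15: x0=(-0.2095, -1.0290, -0.1205) x1=(0.2787, -0.3981, -0.1090) x2=(-1.3587, 1.6862, -1.8662)
step 16: x0=(-0.1902, -1.0088, -0.1186) x1=(0.2919, -0.3871, -0.1332) x2=(-1.3560, 1.6800, -1.8620)
step 17: x0=(-0.1704, -0.9882, -0.1167) x1=(0.3048, -0.3765, -0.1575) x2=(-1.3532, 1.6737, -1.8577)
step 18: x0=(-0.1503, -0.9669, -0.1149) x1=(0.3175, -0.3661, -0.1817) x2=(-1.3505, 1.6675, -1.8535)
step 19: x0=(-0.1296, -0.9450, -0.1132) x1=(0.3300, -0.3561, -0.2059) x2=(-1.3477, 1.6612, -1.8492)
step 20: x0=(-0.1084, -0.9226, -0.1115) x1=(0.3422, -0.3464, -0.2300) x2=(-1.3450, 1.6550, -1.8450)
step 21: x0=(-0.0868, -0.8995, -0.1100) x1=(0.3541, -0.3370, -0.2540) x2=(-1.3422, 1.6487, -1.8407)
step 22: x0=(-0.0647, -0.8758, -0.1086) x1=(0.3658, -0.3280, -0.2780) x2=(-1.3395, 1.6425, -1.8365)
step 23: x0=(-0.0422, -0.8515, -0.1074) x1=(0.3772, -0.3192, -0.3019) x2=(-1.3367, 1.6362, -1.8322)
step 24: x0=(-0.0194, -0.8268, -0.1064) x1=(0.3885, -0.3107, -0.3257) x2=(-1.3340, 1.6300, -1.8280)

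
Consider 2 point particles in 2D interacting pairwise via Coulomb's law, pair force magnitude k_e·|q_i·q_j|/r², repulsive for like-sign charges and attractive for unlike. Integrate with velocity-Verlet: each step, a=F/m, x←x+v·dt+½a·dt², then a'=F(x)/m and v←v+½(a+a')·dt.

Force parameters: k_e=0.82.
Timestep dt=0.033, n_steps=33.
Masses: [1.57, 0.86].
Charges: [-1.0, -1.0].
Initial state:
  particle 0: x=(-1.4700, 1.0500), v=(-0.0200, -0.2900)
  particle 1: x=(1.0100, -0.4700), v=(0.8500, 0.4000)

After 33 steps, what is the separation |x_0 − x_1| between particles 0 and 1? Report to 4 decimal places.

3.6021

step 0: x0=(-1.4700, 1.0500) x1=(1.0100, -0.4700)
step 1: x0=(-1.4707, 1.0404) x1=(1.0381, -0.4568)
step 2: x0=(-1.4714, 1.0309) x1=(1.0663, -0.4437)
step 3: x0=(-1.4722, 1.0214) x1=(1.0946, -0.4307)
step 4: x0=(-1.4731, 1.0120) x1=(1.1230, -0.4177)
step 5: x0=(-1.4740, 1.0026) x1=(1.1516, -0.4048)
step 6: x0=(-1.4750, 0.9932) x1=(1.1802, -0.3919)
step 7: x0=(-1.4760, 0.9838) x1=(1.2089, -0.3791)
step 8: x0=(-1.4771, 0.9745) x1=(1.2377, -0.3663)
step 9: x0=(-1.4782, 0.9652) x1=(1.2667, -0.3536)
step 10: x0=(-1.4794, 0.9559) x1=(1.2957, -0.3409)
step 11: x0=(-1.4807, 0.9466) x1=(1.3248, -0.3283)
step 12: x0=(-1.4820, 0.9374) x1=(1.3540, -0.3157)
step 13: x0=(-1.4834, 0.9282) x1=(1.3834, -0.3032)
step 14: x0=(-1.4848, 0.9190) x1=(1.4128, -0.2907)
step 15: x0=(-1.4862, 0.9099) x1=(1.4423, -0.2782)
step 16: x0=(-1.4878, 0.9007) x1=(1.4719, -0.2658)
step 17: x0=(-1.4893, 0.8916) x1=(1.5016, -0.2534)
step 18: x0=(-1.4909, 0.8825) x1=(1.5315, -0.2411)
step 19: x0=(-1.4926, 0.8734) x1=(1.5614, -0.2288)
step 20: x0=(-1.4944, 0.8644) x1=(1.5914, -0.2165)
step 21: x0=(-1.4961, 0.8553) x1=(1.6214, -0.2043)
step 22: x0=(-1.4980, 0.8463) x1=(1.6516, -0.1921)
step 23: x0=(-1.4998, 0.8373) x1=(1.6819, -0.1799)
step 24: x0=(-1.5017, 0.8283) x1=(1.7122, -0.1678)
step 25: x0=(-1.5037, 0.8193) x1=(1.7427, -0.1556)
step 26: x0=(-1.5057, 0.8104) x1=(1.7732, -0.1435)
step 27: x0=(-1.5078, 0.8014) x1=(1.8038, -0.1315)
step 28: x0=(-1.5099, 0.7925) x1=(1.8345, -0.1194)
step 29: x0=(-1.5121, 0.7835) x1=(1.8653, -0.1074)
step 30: x0=(-1.5143, 0.7746) x1=(1.8962, -0.0954)
step 31: x0=(-1.5165, 0.7657) x1=(1.9271, -0.0834)
step 32: x0=(-1.5188, 0.7568) x1=(1.9582, -0.0715)
step 33: x0=(-1.5211, 0.7479) x1=(1.9893, -0.0595)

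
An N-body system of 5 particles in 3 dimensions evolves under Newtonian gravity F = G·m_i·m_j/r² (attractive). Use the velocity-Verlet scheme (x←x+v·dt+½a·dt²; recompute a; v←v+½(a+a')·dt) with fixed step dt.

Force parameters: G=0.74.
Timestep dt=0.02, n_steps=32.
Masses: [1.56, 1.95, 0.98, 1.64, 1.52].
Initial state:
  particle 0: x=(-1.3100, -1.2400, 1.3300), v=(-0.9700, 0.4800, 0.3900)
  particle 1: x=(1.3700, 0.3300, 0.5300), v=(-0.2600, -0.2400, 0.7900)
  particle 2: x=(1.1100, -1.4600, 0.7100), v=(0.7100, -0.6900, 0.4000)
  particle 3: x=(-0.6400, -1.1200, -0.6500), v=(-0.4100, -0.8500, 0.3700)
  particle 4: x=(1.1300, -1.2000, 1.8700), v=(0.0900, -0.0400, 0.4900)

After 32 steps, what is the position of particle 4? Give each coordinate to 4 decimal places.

step 0: x0=(-1.3100, -1.2400, 1.3300) x1=(1.3700, 0.3300, 0.5300) x2=(1.1100, -1.4600, 0.7100) x3=(-0.6400, -1.1200, -0.6500) x4=(1.1300, -1.2000, 1.8700)
step 1: x0=(-1.3293, -1.2304, 1.3377) x1=(1.3647, 0.3251, 0.5458) x2=(1.1241, -1.4737, 0.7181) x3=(-0.6482, -1.1370, -0.6425) x4=(1.1318, -1.2008, 1.8796)
step 2: x0=(-1.3484, -1.2207, 1.3454) x1=(1.3594, 0.3200, 0.5617) x2=(1.1382, -1.4871, 0.7265) x3=(-0.6562, -1.1539, -0.6348) x4=(1.1334, -1.2015, 1.8889)
step 3: x0=(-1.3673, -1.2111, 1.3529) x1=(1.3539, 0.3146, 0.5777) x2=(1.1521, -1.5002, 0.7351) x3=(-0.6642, -1.1709, -0.6269) x4=(1.1350, -1.2021, 1.8978)
step 4: x0=(-1.3860, -1.2014, 1.3603) x1=(1.3483, 0.3090, 0.5937) x2=(1.1658, -1.5131, 0.7440) x3=(-0.6721, -1.1878, -0.6188) x4=(1.1365, -1.2027, 1.9064)
step 5: x0=(-1.4046, -1.1917, 1.3676) x1=(1.3427, 0.3032, 0.6098) x2=(1.1795, -1.5257, 0.7531) x3=(-0.6798, -1.2047, -0.6105) x4=(1.1379, -1.2033, 1.9147)
step 6: x0=(-1.4229, -1.1819, 1.3748) x1=(1.3369, 0.2972, 0.6259) x2=(1.1930, -1.5380, 0.7625) x3=(-0.6876, -1.2215, -0.6019) x4=(1.1393, -1.2038, 1.9226)
step 7: x0=(-1.4411, -1.1722, 1.3818) x1=(1.3310, 0.2909, 0.6421) x2=(1.2064, -1.5501, 0.7721) x3=(-0.6952, -1.2383, -0.5932) x4=(1.1406, -1.2042, 1.9302)
step 8: x0=(-1.4590, -1.1624, 1.3888) x1=(1.3250, 0.2845, 0.6584) x2=(1.2197, -1.5618, 0.7820) x3=(-0.7027, -1.2551, -0.5843) x4=(1.1418, -1.2046, 1.9374)
step 9: x0=(-1.4768, -1.1526, 1.3956) x1=(1.3189, 0.2778, 0.6747) x2=(1.2328, -1.5733, 0.7921) x3=(-0.7101, -1.2718, -0.5752) x4=(1.1429, -1.2049, 1.9443)
step 10: x0=(-1.4944, -1.1428, 1.4024) x1=(1.3128, 0.2709, 0.6911) x2=(1.2458, -1.5846, 0.8024) x3=(-0.7175, -1.2885, -0.5659) x4=(1.1440, -1.2052, 1.9508)
step 11: x0=(-1.5118, -1.1330, 1.4090) x1=(1.3065, 0.2637, 0.7076) x2=(1.2586, -1.5955, 0.8130) x3=(-0.7248, -1.3052, -0.5564) x4=(1.1451, -1.2054, 1.9571)
step 12: x0=(-1.5290, -1.1232, 1.4155) x1=(1.3002, 0.2563, 0.7241) x2=(1.2713, -1.6062, 0.8239) x3=(-0.7320, -1.3218, -0.5468) x4=(1.1460, -1.2056, 1.9629)
step 13: x0=(-1.5461, -1.1134, 1.4220) x1=(1.2937, 0.2487, 0.7407) x2=(1.2838, -1.6165, 0.8350) x3=(-0.7391, -1.3383, -0.5369) x4=(1.1469, -1.2057, 1.9685)
step 14: x0=(-1.5630, -1.1036, 1.4283) x1=(1.2872, 0.2409, 0.7574) x2=(1.2962, -1.6266, 0.8463) x3=(-0.7462, -1.3548, -0.5269) x4=(1.1478, -1.2057, 1.9737)
step 15: x0=(-1.5797, -1.0937, 1.4345) x1=(1.2805, 0.2328, 0.7741) x2=(1.3085, -1.6364, 0.8579) x3=(-0.7532, -1.3713, -0.5166) x4=(1.1486, -1.2058, 1.9786)
step 16: x0=(-1.5962, -1.0839, 1.4406) x1=(1.2738, 0.2245, 0.7909) x2=(1.3205, -1.6459, 0.8697) x3=(-0.7601, -1.3877, -0.5062) x4=(1.1493, -1.2057, 1.9831)
step 17: x0=(-1.6125, -1.0741, 1.4466) x1=(1.2670, 0.2160, 0.8078) x2=(1.3325, -1.6551, 0.8817) x3=(-0.7669, -1.4041, -0.4956) x4=(1.1500, -1.2056, 1.9873)
step 18: x0=(-1.6286, -1.0642, 1.4525) x1=(1.2601, 0.2073, 0.8248) x2=(1.3442, -1.6640, 0.8940) x3=(-0.7736, -1.4204, -0.4848) x4=(1.1507, -1.2054, 1.9911)
step 19: x0=(-1.6446, -1.0544, 1.4583) x1=(1.2531, 0.1983, 0.8418) x2=(1.3558, -1.6726, 0.9066) x3=(-0.7803, -1.4367, -0.4738) x4=(1.1513, -1.2052, 1.9946)
step 20: x0=(-1.6604, -1.0446, 1.4640) x1=(1.2461, 0.1891, 0.8589) x2=(1.3672, -1.6810, 0.9194) x3=(-0.7869, -1.4529, -0.4627) x4=(1.1518, -1.2049, 1.9978)
step 21: x0=(-1.6761, -1.0348, 1.4696) x1=(1.2389, 0.1796, 0.8760) x2=(1.3785, -1.6890, 0.9324) x3=(-0.7934, -1.4691, -0.4514) x4=(1.1524, -1.2046, 2.0006)
step 22: x0=(-1.6915, -1.0250, 1.4752) x1=(1.2317, 0.1699, 0.8932) x2=(1.3895, -1.6967, 0.9457) x3=(-0.7999, -1.4852, -0.4398) x4=(1.1528, -1.2042, 2.0031)
step 23: x0=(-1.7068, -1.0152, 1.4806) x1=(1.2244, 0.1599, 0.9106) x2=(1.4004, -1.7041, 0.9592) x3=(-0.8063, -1.5012, -0.4282) x4=(1.1533, -1.2038, 2.0052)
step 24: x0=(-1.7219, -1.0054, 1.4859) x1=(1.2170, 0.1498, 0.9279) x2=(1.4111, -1.7111, 0.9730) x3=(-0.8126, -1.5172, -0.4163) x4=(1.1537, -1.2033, 2.0070)
step 25: x0=(-1.7368, -0.9957, 1.4911) x1=(1.2096, 0.1393, 0.9454) x2=(1.4216, -1.7179, 0.9870) x3=(-0.8189, -1.5331, -0.4043) x4=(1.1541, -1.2027, 2.0085)
step 26: x0=(-1.7516, -0.9859, 1.4962) x1=(1.2021, 0.1286, 0.9629) x2=(1.4319, -1.7243, 1.0013) x3=(-0.8251, -1.5490, -0.3921) x4=(1.1545, -1.2021, 2.0096)
step 27: x0=(-1.7662, -0.9762, 1.5013) x1=(1.1945, 0.1177, 0.9806) x2=(1.4421, -1.7305, 1.0158) x3=(-0.8312, -1.5648, -0.3797) x4=(1.1548, -1.2014, 2.0103)
step 28: x0=(-1.7806, -0.9665, 1.5062) x1=(1.1868, 0.1065, 0.9983) x2=(1.4520, -1.7362, 1.0305) x3=(-0.8372, -1.5805, -0.3672) x4=(1.1551, -1.2007, 2.0107)
step 29: x0=(-1.7949, -0.9568, 1.5111) x1=(1.1791, 0.0950, 1.0161) x2=(1.4617, -1.7417, 1.0456) x3=(-0.8432, -1.5961, -0.3544) x4=(1.1554, -1.1999, 2.0107)
step 30: x0=(-1.8089, -0.9471, 1.5158) x1=(1.1712, 0.0833, 1.0339) x2=(1.4712, -1.7468, 1.0609) x3=(-0.8491, -1.6117, -0.3416) x4=(1.1556, -1.1990, 2.0103)
step 31: x0=(-1.8229, -0.9375, 1.5205) x1=(1.1634, 0.0713, 1.0519) x2=(1.4805, -1.7516, 1.0764) x3=(-0.8550, -1.6272, -0.3285) x4=(1.1559, -1.1980, 2.0096)
step 32: x0=(-1.8366, -0.9279, 1.5251) x1=(1.1554, 0.0591, 1.0699) x2=(1.4895, -1.7560, 1.0922) x3=(-0.8608, -1.6427, -0.3153) x4=(1.1561, -1.1970, 2.0085)

(1.1561, -1.1970, 2.0085)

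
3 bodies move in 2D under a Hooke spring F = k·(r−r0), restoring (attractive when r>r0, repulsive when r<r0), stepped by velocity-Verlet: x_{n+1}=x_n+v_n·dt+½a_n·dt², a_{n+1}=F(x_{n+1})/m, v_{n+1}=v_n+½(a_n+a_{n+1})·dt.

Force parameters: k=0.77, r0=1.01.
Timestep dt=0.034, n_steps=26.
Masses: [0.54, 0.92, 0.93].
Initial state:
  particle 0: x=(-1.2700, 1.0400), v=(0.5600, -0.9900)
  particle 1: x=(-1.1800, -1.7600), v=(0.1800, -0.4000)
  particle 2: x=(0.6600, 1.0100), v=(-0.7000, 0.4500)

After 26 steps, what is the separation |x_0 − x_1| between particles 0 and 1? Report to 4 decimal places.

step 0: x0=(-1.2700, 1.0400) x1=(-1.1800, -1.7600) x2=(0.6600, 1.0100)
step 1: x0=(-1.2502, 1.0049) x1=(-1.1733, -1.7718) x2=(0.6351, 1.0244)
step 2: x0=(-1.2288, 0.9668) x1=(-1.1654, -1.7800) x2=(0.6082, 1.0369)
step 3: x0=(-1.2060, 0.9260) x1=(-1.1564, -1.7846) x2=(0.5794, 1.0475)
step 4: x0=(-1.1819, 0.8824) x1=(-1.1462, -1.7857) x2=(0.5486, 1.0562)
step 5: x0=(-1.1565, 0.8362) x1=(-1.1349, -1.7833) x2=(0.5160, 1.0629)
step 6: x0=(-1.1300, 0.7875) x1=(-1.1225, -1.7774) x2=(0.4817, 1.0676)
step 7: x0=(-1.1025, 0.7364) x1=(-1.1090, -1.7681) x2=(0.4457, 1.0703)
step 8: x0=(-1.0740, 0.6831) x1=(-1.0945, -1.7554) x2=(0.4082, 1.0711)
step 9: x0=(-1.0448, 0.6276) x1=(-1.0790, -1.7395) x2=(0.3691, 1.0699)
step 10: x0=(-1.0148, 0.5701) x1=(-1.0626, -1.7204) x2=(0.3288, 1.0667)
step 11: x0=(-0.9843, 0.5108) x1=(-1.0452, -1.6983) x2=(0.2871, 1.0616)
step 12: x0=(-0.9532, 0.4497) x1=(-1.0268, -1.6732) x2=(0.2442, 1.0546)
step 13: x0=(-0.9217, 0.3870) x1=(-1.0077, -1.6453) x2=(0.2003, 1.0456)
step 14: x0=(-0.8898, 0.3229) x1=(-0.9877, -1.6147) x2=(0.1554, 1.0349)
step 15: x0=(-0.8577, 0.2575) x1=(-0.9670, -1.5816) x2=(0.1095, 1.0224)
step 16: x0=(-0.8254, 0.1909) x1=(-0.9455, -1.5460) x2=(0.0628, 1.0081)
step 17: x0=(-0.7929, 0.1234) x1=(-0.9234, -1.5081) x2=(0.0154, 0.9921)
step 18: x0=(-0.7603, 0.0551) x1=(-0.9007, -1.4681) x2=(-0.0327, 0.9746)
step 19: x0=(-0.7276, -0.0139) x1=(-0.8774, -1.4262) x2=(-0.0814, 0.9555)
step 20: x0=(-0.6949, -0.0834) x1=(-0.8536, -1.3825) x2=(-0.1307, 0.9349)
step 21: x0=(-0.6621, -0.1531) x1=(-0.8293, -1.3372) x2=(-0.1804, 0.9129)
step 22: x0=(-0.6292, -0.2229) x1=(-0.8047, -1.2906) x2=(-0.2305, 0.8895)
step 23: x0=(-0.5962, -0.2925) x1=(-0.7798, -1.2426) x2=(-0.2810, 0.8648)
step 24: x0=(-0.5632, -0.3618) x1=(-0.7546, -1.1936) x2=(-0.3318, 0.8389)
step 25: x0=(-0.5300, -0.4305) x1=(-0.7292, -1.1438) x2=(-0.3829, 0.8118)
step 26: x0=(-0.4966, -0.4983) x1=(-0.7038, -1.0933) x2=(-0.4341, 0.7835)

0.6300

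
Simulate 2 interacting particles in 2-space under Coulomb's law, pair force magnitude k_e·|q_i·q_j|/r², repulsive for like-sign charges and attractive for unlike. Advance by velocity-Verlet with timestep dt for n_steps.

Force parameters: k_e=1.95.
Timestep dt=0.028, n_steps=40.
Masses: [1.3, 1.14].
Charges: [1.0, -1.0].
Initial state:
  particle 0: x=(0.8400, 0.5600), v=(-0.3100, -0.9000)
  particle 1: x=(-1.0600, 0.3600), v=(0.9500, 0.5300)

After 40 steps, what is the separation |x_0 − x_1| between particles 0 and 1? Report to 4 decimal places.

step 0: x0=(0.8400, 0.5600) x1=(-1.0600, 0.3600)
step 1: x0=(0.8312, 0.5348) x1=(-1.0332, 0.3749)
step 2: x0=(0.8220, 0.5095) x1=(-1.0061, 0.3898)
step 3: x0=(0.8125, 0.4843) x1=(-0.9785, 0.4047)
step 4: x0=(0.8026, 0.4590) x1=(-0.9505, 0.4196)
step 5: x0=(0.7923, 0.4337) x1=(-0.9221, 0.4346)
step 6: x0=(0.7816, 0.4084) x1=(-0.8932, 0.4495)
step 7: x0=(0.7705, 0.3831) x1=(-0.8639, 0.4644)
step 8: x0=(0.7590, 0.3579) x1=(-0.8340, 0.4793)
step 9: x0=(0.7470, 0.3326) x1=(-0.8036, 0.4942)
step 10: x0=(0.7345, 0.3075) x1=(-0.7727, 0.5090)
step 11: x0=(0.7216, 0.2823) x1=(-0.7412, 0.5238)
step 12: x0=(0.7081, 0.2573) x1=(-0.7091, 0.5384)
step 13: x0=(0.6940, 0.2324) x1=(-0.6764, 0.5529)
step 14: x0=(0.6794, 0.2076) x1=(-0.6430, 0.5673)
step 15: x0=(0.6641, 0.1830) x1=(-0.6089, 0.5814)
step 16: x0=(0.6483, 0.1586) x1=(-0.5741, 0.5954)
step 17: x0=(0.6317, 0.1344) x1=(-0.5386, 0.6091)
step 18: x0=(0.6145, 0.1105) x1=(-0.5023, 0.6224)
step 19: x0=(0.5966, 0.0869) x1=(-0.4651, 0.6354)
step 20: x0=(0.5780, 0.0637) x1=(-0.4272, 0.6480)
step 21: x0=(0.5586, 0.0410) x1=(-0.3883, 0.6600)
step 22: x0=(0.5384, 0.0187) x1=(-0.3486, 0.6715)
step 23: x0=(0.5175, -0.0030) x1=(-0.3080, 0.6823)
step 24: x0=(0.4957, -0.0240) x1=(-0.2666, 0.6924)
step 25: x0=(0.4732, -0.0443) x1=(-0.2242, 0.7017)
step 26: x0=(0.4499, -0.0638) x1=(-0.1809, 0.7100)
step 27: x0=(0.4259, -0.0823) x1=(-0.1368, 0.7173)
step 28: x0=(0.4011, -0.0999) x1=(-0.0919, 0.7234)
step 29: x0=(0.3757, -0.1163) x1=(-0.0462, 0.7283)
step 30: x0=(0.3497, -0.1316) x1=(0.0001, 0.7318)
step 31: x0=(0.3232, -0.1456) x1=(0.0470, 0.7339)
step 32: x0=(0.2963, -0.1583) x1=(0.0944, 0.7345)
step 33: x0=(0.2691, -0.1697) x1=(0.1422, 0.7335)
step 34: x0=(0.2417, -0.1796) x1=(0.1902, 0.7309)
step 35: x0=(0.2142, -0.1881) x1=(0.2382, 0.7267)
step 36: x0=(0.1867, -0.1952) x1=(0.2862, 0.7209)
step 37: x0=(0.1594, -0.2010) x1=(0.3341, 0.7136)
step 38: x0=(0.1324, -0.2054) x1=(0.3816, 0.7047)
step 39: x0=(0.1056, -0.2085) x1=(0.4288, 0.6944)
step 40: x0=(0.0794, -0.2104) x1=(0.4755, 0.6827)

0.9770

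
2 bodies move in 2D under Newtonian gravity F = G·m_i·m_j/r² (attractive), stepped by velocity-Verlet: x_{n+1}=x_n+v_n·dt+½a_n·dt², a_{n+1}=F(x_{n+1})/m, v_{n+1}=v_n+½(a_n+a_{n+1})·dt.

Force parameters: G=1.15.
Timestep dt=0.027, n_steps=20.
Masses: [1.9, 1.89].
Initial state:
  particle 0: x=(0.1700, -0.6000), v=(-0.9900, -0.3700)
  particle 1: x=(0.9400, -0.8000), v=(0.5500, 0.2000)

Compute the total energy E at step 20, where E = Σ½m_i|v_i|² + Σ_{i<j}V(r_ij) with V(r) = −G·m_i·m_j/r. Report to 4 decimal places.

-3.8074

step 0: x0=(0.1700, -0.6000) x1=(0.9400, -0.8000)
step 1: x0=(0.1445, -0.6103) x1=(0.9536, -0.7943)
step 2: x0=(0.1212, -0.6211) x1=(0.9650, -0.7881)
step 3: x0=(0.1000, -0.6324) x1=(0.9743, -0.7814)
step 4: x0=(0.0808, -0.6439) x1=(0.9815, -0.7744)
step 5: x0=(0.0636, -0.6558) x1=(0.9869, -0.7672)
step 6: x0=(0.0481, -0.6678) x1=(0.9904, -0.7597)
step 7: x0=(0.0344, -0.6801) x1=(0.9922, -0.7520)
step 8: x0=(0.0224, -0.6924) x1=(0.9923, -0.7442)
step 9: x0=(0.0120, -0.7049) x1=(0.9906, -0.7364)
step 10: x0=(0.0034, -0.7174) x1=(0.9873, -0.7284)
step 11: x0=(-0.0037, -0.7299) x1=(0.9824, -0.7205)
step 12: x0=(-0.0091, -0.7424) x1=(0.9758, -0.7125)
step 13: x0=(-0.0129, -0.7549) x1=(0.9676, -0.7047)
step 14: x0=(-0.0150, -0.7672) x1=(0.9577, -0.6969)
step 15: x0=(-0.0155, -0.7795) x1=(0.9461, -0.6892)
step 16: x0=(-0.0143, -0.7916) x1=(0.9329, -0.6817)
step 17: x0=(-0.0113, -0.8035) x1=(0.9179, -0.6744)
step 18: x0=(-0.0066, -0.8151) x1=(0.9011, -0.6673)
step 19: x0=(-0.0000, -0.8265) x1=(0.8825, -0.6605)
step 20: x0=(0.0085, -0.8375) x1=(0.8619, -0.6541)
step 0 velocities: v0=(-0.9900, -0.3700) v1=(0.5500, 0.2000)
step 0: KE=1.3848, PE=-5.1909, E=-3.8061
step 20 velocities: v0=(0.3528, -0.3987) v1=(-0.7999, 0.2288)
step 20: KE=0.9235, PE=-4.7309, E=-3.8074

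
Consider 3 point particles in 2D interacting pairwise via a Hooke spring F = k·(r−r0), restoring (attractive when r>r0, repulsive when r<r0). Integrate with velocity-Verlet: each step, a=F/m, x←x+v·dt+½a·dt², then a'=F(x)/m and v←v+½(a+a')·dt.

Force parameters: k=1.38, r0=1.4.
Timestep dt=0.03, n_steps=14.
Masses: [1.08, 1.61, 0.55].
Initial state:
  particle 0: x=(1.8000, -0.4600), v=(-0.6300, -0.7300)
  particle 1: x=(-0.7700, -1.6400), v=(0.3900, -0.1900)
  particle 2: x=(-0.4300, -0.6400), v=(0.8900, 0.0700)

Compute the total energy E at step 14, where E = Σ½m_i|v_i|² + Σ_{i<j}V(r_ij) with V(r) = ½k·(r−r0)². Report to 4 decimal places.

step 0: x0=(1.8000, -0.4600) x1=(-0.7700, -1.6400) x2=(-0.4300, -0.6400)
step 1: x0=(1.7799, -0.4823) x1=(-0.7578, -1.6456) x2=(-0.4022, -0.6375)
step 2: x0=(1.7574, -0.5053) x1=(-0.7448, -1.6510) x2=(-0.3724, -0.6341)
step 3: x0=(1.7326, -0.5290) x1=(-0.7309, -1.6562) x2=(-0.3408, -0.6299)
step 4: x0=(1.7058, -0.5534) x1=(-0.7161, -1.6612) x2=(-0.3073, -0.6251)
step 5: x0=(1.6769, -0.5784) x1=(-0.7006, -1.6659) x2=(-0.2722, -0.6196)
step 6: x0=(1.6460, -0.6040) x1=(-0.6843, -1.6705) x2=(-0.2357, -0.6135)
step 7: x0=(1.6135, -0.6301) x1=(-0.6672, -1.6749) x2=(-0.1978, -0.6068)
step 8: x0=(1.5792, -0.6568) x1=(-0.6494, -1.6791) x2=(-0.1588, -0.5997)
step 9: x0=(1.5435, -0.6840) x1=(-0.6310, -1.6831) x2=(-0.1188, -0.5922)
step 10: x0=(1.5065, -0.7116) x1=(-0.6119, -1.6869) x2=(-0.0781, -0.5844)
step 11: x0=(1.4682, -0.7397) x1=(-0.5922, -1.6906) x2=(-0.0367, -0.5762)
step 12: x0=(1.4290, -0.7682) x1=(-0.5720, -1.6941) x2=(0.0050, -0.5677)
step 13: x0=(1.3888, -0.7970) x1=(-0.5513, -1.6974) x2=(0.0470, -0.5589)
step 14: x0=(1.3479, -0.8262) x1=(-0.5301, -1.7005) x2=(0.0890, -0.5499)
step 0 velocities: v0=(-0.6300, -0.7300) v1=(0.3900, -0.1900) v2=(0.8900, 0.0700)
step 0: KE=0.8728, PE=1.9722, E=2.8449
step 14 velocities: v0=(-1.3725, -0.9798) v1=(0.7144, -0.1022) v2=(1.3983, 0.3035)
step 14: KE=2.5180, PE=0.3257, E=2.8437

2.8437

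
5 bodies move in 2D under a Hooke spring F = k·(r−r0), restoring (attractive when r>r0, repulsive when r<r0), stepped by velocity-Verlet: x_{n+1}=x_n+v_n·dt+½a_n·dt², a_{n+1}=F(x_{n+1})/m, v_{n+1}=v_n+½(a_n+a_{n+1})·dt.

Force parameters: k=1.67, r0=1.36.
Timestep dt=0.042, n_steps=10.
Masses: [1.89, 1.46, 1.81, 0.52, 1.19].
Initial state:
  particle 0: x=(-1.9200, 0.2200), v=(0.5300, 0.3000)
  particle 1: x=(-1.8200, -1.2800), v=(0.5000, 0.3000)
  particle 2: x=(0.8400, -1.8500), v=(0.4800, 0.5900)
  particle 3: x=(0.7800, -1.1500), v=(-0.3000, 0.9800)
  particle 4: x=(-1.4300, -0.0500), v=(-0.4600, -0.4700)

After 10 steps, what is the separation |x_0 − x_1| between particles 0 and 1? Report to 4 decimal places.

1.4261

step 0: x0=(-1.9200, 0.2200) x1=(-1.8200, -1.2800) x2=(0.8400, -1.8500) x3=(0.7800, -1.1500) x4=(-1.4300, -0.0500)
step 1: x0=(-1.8958, 0.2312) x1=(-1.7964, -1.2675) x2=(0.8568, -1.8237) x3=(0.7567, -1.1036) x4=(-1.4457, -0.0719)
step 2: x0=(-1.8678, 0.2399) x1=(-1.7679, -1.2554) x2=(0.8669, -1.7945) x3=(0.7125, -1.0475) x4=(-1.4542, -0.0981)
step 3: x0=(-1.8362, 0.2462) x1=(-1.7345, -1.2437) x2=(0.8704, -1.7623) x3=(0.6483, -0.9824) x4=(-1.4558, -0.1285)
step 4: x0=(-1.8009, 0.2503) x1=(-1.6966, -1.2324) x2=(0.8674, -1.7273) x3=(0.5654, -0.9094) x4=(-1.4506, -0.1627)
step 5: x0=(-1.7622, 0.2525) x1=(-1.6546, -1.2216) x2=(0.8583, -1.6894) x3=(0.4657, -0.8299) x4=(-1.4392, -0.2005)
step 6: x0=(-1.7203, 0.2531) x1=(-1.6087, -1.2113) x2=(0.8431, -1.6487) x3=(0.3515, -0.7452) x4=(-1.4222, -0.2415)
step 7: x0=(-1.6754, 0.2521) x1=(-1.5595, -1.2016) x2=(0.8222, -1.6052) x3=(0.2253, -0.6566) x4=(-1.4000, -0.2853)
step 8: x0=(-1.6277, 0.2500) x1=(-1.5073, -1.1926) x2=(0.7958, -1.5591) x3=(0.0901, -0.5655) x4=(-1.3735, -0.3314)
step 9: x0=(-1.5777, 0.2468) x1=(-1.4527, -1.1845) x2=(0.7642, -1.5103) x3=(-0.0509, -0.4730) x4=(-1.3433, -0.3795)
step 10: x0=(-1.5256, 0.2428) x1=(-1.3961, -1.1774) x2=(0.7277, -1.4591) x3=(-0.1944, -0.3802) x4=(-1.3102, -0.4289)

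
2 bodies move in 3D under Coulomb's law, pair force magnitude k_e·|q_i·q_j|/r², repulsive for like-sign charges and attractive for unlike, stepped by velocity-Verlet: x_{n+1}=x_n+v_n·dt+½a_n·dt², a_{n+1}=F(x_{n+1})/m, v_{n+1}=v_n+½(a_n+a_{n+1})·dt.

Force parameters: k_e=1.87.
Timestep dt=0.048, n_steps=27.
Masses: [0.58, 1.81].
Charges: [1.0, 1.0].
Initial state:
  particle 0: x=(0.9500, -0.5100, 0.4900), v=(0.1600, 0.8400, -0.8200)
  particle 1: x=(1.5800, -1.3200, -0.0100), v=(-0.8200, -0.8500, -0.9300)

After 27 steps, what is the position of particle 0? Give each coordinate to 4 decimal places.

step 0: x0=(0.9500, -0.5100, 0.4900) x1=(1.5800, -1.3200, -0.0100)
step 1: x0=(0.9561, -0.4677, 0.4519) x1=(1.5411, -1.3614, -0.0550)
step 2: x0=(0.9596, -0.4213, 0.4161) x1=(1.5031, -1.4042, -0.1008)
step 3: x0=(0.9609, -0.3711, 0.3823) x1=(1.4658, -1.4482, -0.1472)
step 4: x0=(0.9606, -0.3172, 0.3502) x1=(1.4290, -1.4933, -0.1942)
step 5: x0=(0.9589, -0.2600, 0.3198) x1=(1.3927, -1.5395, -0.2417)
step 6: x0=(0.9562, -0.1998, 0.2906) x1=(1.3566, -1.5867, -0.2896)
step 7: x0=(0.9527, -0.1369, 0.2626) x1=(1.3209, -1.6347, -0.3379)
step 8: x0=(0.9486, -0.0715, 0.2356) x1=(1.2853, -1.6836, -0.3865)
step 9: x0=(0.9440, -0.0039, 0.2094) x1=(1.2498, -1.7331, -0.4354)
step 10: x0=(0.9391, 0.0657, 0.1840) x1=(1.2145, -1.7833, -0.4845)
step 11: x0=(0.9339, 0.1370, 0.1592) x1=(1.1793, -1.8340, -0.5338)
step 12: x0=(0.9285, 0.2099, 0.1349) x1=(1.1441, -1.8853, -0.5833)
step 13: x0=(0.9230, 0.2842, 0.1112) x1=(1.1090, -1.9369, -0.6329)
step 14: x0=(0.9174, 0.3598, 0.0878) x1=(1.0739, -1.9890, -0.6827)
step 15: x0=(0.9117, 0.4365, 0.0649) x1=(1.0388, -2.0415, -0.7326)
step 16: x0=(0.9059, 0.5143, 0.0423) x1=(1.0037, -2.0943, -0.7826)
step 17: x0=(0.9001, 0.5930, 0.0199) x1=(0.9687, -2.1474, -0.8327)
step 18: x0=(0.8943, 0.6726, -0.0021) x1=(0.9337, -2.2008, -0.8828)
step 19: x0=(0.8885, 0.7529, -0.0240) x1=(0.8986, -2.2544, -0.9331)
step 20: x0=(0.8827, 0.8340, -0.0456) x1=(0.8636, -2.3083, -0.9834)
step 21: x0=(0.8769, 0.9158, -0.0670) x1=(0.8286, -2.3623, -1.0338)
step 22: x0=(0.8710, 0.9981, -0.0882) x1=(0.7935, -2.4166, -1.0843)
step 23: x0=(0.8653, 1.0810, -0.1092) x1=(0.7585, -2.4711, -1.1348)
step 24: x0=(0.8595, 1.1645, -0.1302) x1=(0.7234, -2.5257, -1.1853)
step 25: x0=(0.8537, 1.2484, -0.1509) x1=(0.6884, -2.5805, -1.2359)
step 26: x0=(0.8480, 1.3327, -0.1716) x1=(0.6533, -2.6354, -1.2866)
step 27: x0=(0.8422, 1.4175, -0.1921) x1=(0.6183, -2.6904, -1.3372)

(0.8422, 1.4175, -0.1921)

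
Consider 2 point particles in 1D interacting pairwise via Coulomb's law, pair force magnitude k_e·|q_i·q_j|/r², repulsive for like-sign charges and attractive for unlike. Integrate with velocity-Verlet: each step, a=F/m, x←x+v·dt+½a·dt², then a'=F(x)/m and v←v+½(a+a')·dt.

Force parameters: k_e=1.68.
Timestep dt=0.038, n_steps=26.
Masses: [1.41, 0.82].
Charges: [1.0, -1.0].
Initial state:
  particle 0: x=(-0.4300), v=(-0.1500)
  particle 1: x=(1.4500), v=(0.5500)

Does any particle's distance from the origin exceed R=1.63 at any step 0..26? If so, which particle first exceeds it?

step 0: x0=(-0.4300) x1=(1.4500)
step 1: x0=(-0.4355) x1=(1.4705)
step 2: x0=(-0.4404) x1=(1.4901)
step 3: x0=(-0.4450) x1=(1.5090)
step 4: x0=(-0.4490) x1=(1.5271)
step 5: x0=(-0.4527) x1=(1.5445)
step 6: x0=(-0.4559) x1=(1.5611)
step 7: x0=(-0.4586) x1=(1.5769)
step 8: x0=(-0.4610) x1=(1.5921)
step 9: x0=(-0.4629) x1=(1.6065)
step 10: x0=(-0.4645) x1=(1.6203)
step 11: x0=(-0.4657) x1=(1.6334)
step 12: x0=(-0.4664) x1=(1.6458)
step 13: x0=(-0.4668) x1=(1.6576)
step 14: x0=(-0.4668) x1=(1.6687)
step 15: x0=(-0.4664) x1=(1.6791)
step 16: x0=(-0.4657) x1=(1.6889)
step 17: x0=(-0.4645) x1=(1.6981)
step 18: x0=(-0.4630) x1=(1.7066)
step 19: x0=(-0.4612) x1=(1.7145)
step 20: x0=(-0.4590) x1=(1.7218)
step 21: x0=(-0.4564) x1=(1.7284)
step 22: x0=(-0.4534) x1=(1.7345)
step 23: x0=(-0.4501) x1=(1.7399)
step 24: x0=(-0.4465) x1=(1.7447)
step 25: x0=(-0.4425) x1=(1.7489)
step 26: x0=(-0.4381) x1=(1.7525)

yes, particle 1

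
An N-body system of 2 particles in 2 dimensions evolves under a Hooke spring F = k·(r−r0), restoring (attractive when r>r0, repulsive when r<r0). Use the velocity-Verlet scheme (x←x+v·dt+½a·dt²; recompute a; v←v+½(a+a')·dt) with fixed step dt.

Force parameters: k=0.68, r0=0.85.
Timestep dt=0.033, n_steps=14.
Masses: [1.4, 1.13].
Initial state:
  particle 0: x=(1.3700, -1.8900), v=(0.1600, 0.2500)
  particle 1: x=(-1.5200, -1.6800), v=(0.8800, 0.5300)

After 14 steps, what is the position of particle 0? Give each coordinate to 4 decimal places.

step 0: x0=(1.3700, -1.8900) x1=(-1.5200, -1.6800)
step 1: x0=(1.3747, -1.8817) x1=(-1.4903, -1.6626)
step 2: x0=(1.3784, -1.8733) x1=(-1.4593, -1.6452)
step 3: x0=(1.3810, -1.8649) x1=(-1.4269, -1.6280)
step 4: x0=(1.3826, -1.8563) x1=(-1.3933, -1.6109)
step 5: x0=(1.3832, -1.8477) x1=(-1.3584, -1.5938)
step 6: x0=(1.3827, -1.8390) x1=(-1.3223, -1.5769)
step 7: x0=(1.3813, -1.8302) x1=(-1.2849, -1.5602)
step 8: x0=(1.3789, -1.8212) x1=(-1.2464, -1.5435)
step 9: x0=(1.3756, -1.8122) x1=(-1.2067, -1.5270)
step 10: x0=(1.3714, -1.8031) x1=(-1.1659, -1.5105)
step 11: x0=(1.3662, -1.7939) x1=(-1.1239, -1.4943)
step 12: x0=(1.3602, -1.7846) x1=(-1.0809, -1.4781)
step 13: x0=(1.3533, -1.7751) x1=(-1.0368, -1.4621)
step 14: x0=(1.3457, -1.7656) x1=(-0.9917, -1.4462)

(1.3457, -1.7656)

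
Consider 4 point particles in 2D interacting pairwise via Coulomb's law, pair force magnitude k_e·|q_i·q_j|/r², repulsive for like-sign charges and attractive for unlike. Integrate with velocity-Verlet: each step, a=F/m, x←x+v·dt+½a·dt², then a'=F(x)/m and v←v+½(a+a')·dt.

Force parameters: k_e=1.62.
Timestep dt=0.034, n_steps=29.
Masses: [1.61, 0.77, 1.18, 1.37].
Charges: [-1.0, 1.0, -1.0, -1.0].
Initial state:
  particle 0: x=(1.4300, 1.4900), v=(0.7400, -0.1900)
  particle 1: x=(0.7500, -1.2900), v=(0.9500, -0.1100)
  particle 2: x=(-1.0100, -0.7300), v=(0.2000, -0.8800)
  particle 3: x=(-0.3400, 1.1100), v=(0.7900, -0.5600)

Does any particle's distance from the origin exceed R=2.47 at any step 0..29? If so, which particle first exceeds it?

yes, particle 0

step 0: x0=(1.4300, 1.4900) x1=(0.7500, -1.2900) x2=(-1.0100, -0.7300) x3=(-0.3400, 1.1100)
step 1: x0=(1.4554, 1.4835) x1=(0.7819, -1.2933) x2=(-1.0031, -0.7602) x3=(-0.3132, 1.0910)
step 2: x0=(1.4811, 1.4771) x1=(0.8131, -1.2958) x2=(-0.9960, -0.7911) x3=(-0.2867, 1.0720)
step 3: x0=(1.5072, 1.4707) x1=(0.8435, -1.2976) x2=(-0.9887, -0.8225) x3=(-0.2603, 1.0531)
step 4: x0=(1.5338, 1.4642) x1=(0.8732, -1.2985) x2=(-0.9813, -0.8545) x3=(-0.2342, 1.0343)
step 5: x0=(1.5607, 1.4578) x1=(0.9022, -1.2986) x2=(-0.9736, -0.8871) x3=(-0.2082, 1.0154)
step 6: x0=(1.5879, 1.4514) x1=(0.9304, -1.2980) x2=(-0.9658, -0.9201) x3=(-0.1824, 0.9966)
step 7: x0=(1.6156, 1.4450) x1=(0.9579, -1.2966) x2=(-0.9578, -0.9537) x3=(-0.1568, 0.9778)
step 8: x0=(1.6436, 1.4386) x1=(0.9846, -1.2945) x2=(-0.9496, -0.9878) x3=(-0.1314, 0.9590)
step 9: x0=(1.6720, 1.4323) x1=(1.0107, -1.2916) x2=(-0.9413, -1.0224) x3=(-0.1061, 0.9401)
step 10: x0=(1.7007, 1.4259) x1=(1.0360, -1.2880) x2=(-0.9327, -1.0575) x3=(-0.0811, 0.9212)
step 11: x0=(1.7298, 1.4195) x1=(1.0606, -1.2837) x2=(-0.9240, -1.0929) x3=(-0.0562, 0.9023)
step 12: x0=(1.7593, 1.4132) x1=(1.0845, -1.2786) x2=(-0.9151, -1.1288) x3=(-0.0314, 0.8834)
step 13: x0=(1.7891, 1.4068) x1=(1.1076, -1.2729) x2=(-0.9060, -1.1652) x3=(-0.0068, 0.8644)
step 14: x0=(1.8192, 1.4005) x1=(1.1301, -1.2664) x2=(-0.8968, -1.2019) x3=(0.0176, 0.8453)
step 15: x0=(1.8497, 1.3942) x1=(1.1518, -1.2592) x2=(-0.8873, -1.2390) x3=(0.0419, 0.8261)
step 16: x0=(1.8805, 1.3878) x1=(1.1728, -1.2513) x2=(-0.8777, -1.2764) x3=(0.0661, 0.8069)
step 17: x0=(1.9116, 1.3815) x1=(1.1932, -1.2427) x2=(-0.8680, -1.3142) x3=(0.0901, 0.7875)
step 18: x0=(1.9430, 1.3752) x1=(1.2128, -1.2334) x2=(-0.8580, -1.3524) x3=(0.1140, 0.7681)
step 19: x0=(1.9748, 1.3688) x1=(1.2317, -1.2234) x2=(-0.8479, -1.3908) x3=(0.1378, 0.7485)
step 20: x0=(2.0068, 1.3625) x1=(1.2500, -1.2127) x2=(-0.8376, -1.4296) x3=(0.1614, 0.7288)
step 21: x0=(2.0392, 1.3562) x1=(1.2675, -1.2014) x2=(-0.8271, -1.4686) x3=(0.1850, 0.7090)
step 22: x0=(2.0718, 1.3498) x1=(1.2843, -1.1893) x2=(-0.8165, -1.5079) x3=(0.2085, 0.6890)
step 23: x0=(2.1047, 1.3435) x1=(1.3005, -1.1765) x2=(-0.8057, -1.5475) x3=(0.2318, 0.6689)
step 24: x0=(2.1379, 1.3371) x1=(1.3160, -1.1630) x2=(-0.7948, -1.5873) x3=(0.2551, 0.6486)
step 25: x0=(2.1713, 1.3308) x1=(1.3307, -1.1488) x2=(-0.7836, -1.6273) x3=(0.2784, 0.6281)
step 26: x0=(2.2050, 1.3244) x1=(1.3449, -1.1340) x2=(-0.7724, -1.6676) x3=(0.3016, 0.6074)
step 27: x0=(2.2390, 1.3180) x1=(1.3583, -1.1183) x2=(-0.7609, -1.7081) x3=(0.3247, 0.5865)
step 28: x0=(2.2732, 1.3116) x1=(1.3710, -1.1020) x2=(-0.7494, -1.7488) x3=(0.3478, 0.5654)
step 29: x0=(2.3077, 1.3051) x1=(1.3831, -1.0849) x2=(-0.7376, -1.7896) x3=(0.3709, 0.5441)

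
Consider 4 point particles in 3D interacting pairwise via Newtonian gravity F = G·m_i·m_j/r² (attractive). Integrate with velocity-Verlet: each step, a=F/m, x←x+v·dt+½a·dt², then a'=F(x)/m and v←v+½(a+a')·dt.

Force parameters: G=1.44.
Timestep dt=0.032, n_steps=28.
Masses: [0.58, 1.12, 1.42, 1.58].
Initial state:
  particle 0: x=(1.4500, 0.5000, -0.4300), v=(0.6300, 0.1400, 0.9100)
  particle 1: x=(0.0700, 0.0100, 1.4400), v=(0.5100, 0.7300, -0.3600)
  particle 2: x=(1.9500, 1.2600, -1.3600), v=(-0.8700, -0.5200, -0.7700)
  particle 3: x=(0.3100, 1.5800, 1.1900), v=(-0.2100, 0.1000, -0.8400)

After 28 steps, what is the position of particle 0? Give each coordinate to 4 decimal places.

(1.7861, 0.8598, 0.2826)

step 0: x0=(1.4500, 0.5000, -0.4300) x1=(0.0700, 0.0100, 1.4400) x2=(1.9500, 1.2600, -1.3600) x3=(0.3100, 1.5800, 1.1900)
step 1: x0=(1.4702, 0.5049, -0.4010) x1=(0.0865, 0.0338, 1.4283) x2=(1.9220, 1.2432, -1.3843) x3=(0.3033, 1.5828, 1.1630)
step 2: x0=(1.4904, 0.5107, -0.3724) x1=(0.1033, 0.0587, 1.4162) x2=(1.8936, 1.2261, -1.4079) x3=(0.2968, 1.5849, 1.1358)
step 3: x0=(1.5105, 0.5173, -0.3442) x1=(0.1203, 0.0845, 1.4036) x2=(1.8648, 1.2087, -1.4308) x3=(0.2904, 1.5862, 1.1085)
step 4: x0=(1.5305, 0.5247, -0.3163) x1=(0.1377, 0.1114, 1.3906) x2=(1.8357, 1.1911, -1.4530) x3=(0.2841, 1.5868, 1.0809)
step 5: x0=(1.5502, 0.5328, -0.2889) x1=(0.1554, 0.1394, 1.3771) x2=(1.8063, 1.1732, -1.4745) x3=(0.2780, 1.5864, 1.0532)
step 6: x0=(1.5696, 0.5417, -0.2618) x1=(0.1733, 0.1685, 1.3632) x2=(1.7766, 1.1552, -1.4953) x3=(0.2721, 1.5853, 1.0253)
step 7: x0=(1.5886, 0.5512, -0.2351) x1=(0.1915, 0.1987, 1.3486) x2=(1.7467, 1.1369, -1.5153) x3=(0.2663, 1.5833, 0.9972)
step 8: x0=(1.6072, 0.5614, -0.2087) x1=(0.2100, 0.2301, 1.3335) x2=(1.7165, 1.1184, -1.5346) x3=(0.2608, 1.5803, 0.9691)
step 9: x0=(1.6252, 0.5721, -0.1827) x1=(0.2287, 0.2627, 1.3178) x2=(1.6861, 1.0998, -1.5531) x3=(0.2555, 1.5764, 0.9408)
step 10: x0=(1.6426, 0.5835, -0.1570) x1=(0.2477, 0.2966, 1.3015) x2=(1.6554, 1.0811, -1.5709) x3=(0.2504, 1.5715, 0.9125)
step 11: x0=(1.6594, 0.5953, -0.1316) x1=(0.2669, 0.3319, 1.2844) x2=(1.6246, 1.0622, -1.5880) x3=(0.2456, 1.5656, 0.8841)
step 12: x0=(1.6754, 0.6077, -0.1064) x1=(0.2863, 0.3685, 1.2666) x2=(1.5935, 1.0432, -1.6044) x3=(0.2410, 1.5585, 0.8557)
step 13: x0=(1.6907, 0.6206, -0.0815) x1=(0.3059, 0.4066, 1.2480) x2=(1.5623, 1.0242, -1.6200) x3=(0.2368, 1.5504, 0.8273)
step 14: x0=(1.7051, 0.6339, -0.0568) x1=(0.3256, 0.4462, 1.2285) x2=(1.5309, 1.0051, -1.6349) x3=(0.2330, 1.5411, 0.7990)
step 15: x0=(1.7186, 0.6476, -0.0323) x1=(0.3455, 0.4874, 1.2081) x2=(1.4994, 0.9859, -1.6491) x3=(0.2295, 1.5304, 0.7707)
step 16: x0=(1.7312, 0.6617, -0.0079) x1=(0.3654, 0.5303, 1.1866) x2=(1.4677, 0.9668, -1.6626) x3=(0.2265, 1.5185, 0.7426)
step 17: x0=(1.7428, 0.6762, 0.0164) x1=(0.3854, 0.5751, 1.1639) x2=(1.4358, 0.9476, -1.6753) x3=(0.2240, 1.5052, 0.7147)
step 18: x0=(1.7533, 0.6912, 0.0406) x1=(0.4053, 0.6218, 1.1399) x2=(1.4038, 0.9284, -1.6874) x3=(0.2220, 1.4903, 0.6872)
step 19: x0=(1.7627, 0.7064, 0.0648) x1=(0.4251, 0.6705, 1.1145) x2=(1.3716, 0.9092, -1.6987) x3=(0.2206, 1.4738, 0.6601)
step 20: x0=(1.7709, 0.7220, 0.0889) x1=(0.4447, 0.7216, 1.0874) x2=(1.3393, 0.8900, -1.7094) x3=(0.2200, 1.4556, 0.6335)
step 21: x0=(1.7778, 0.7380, 0.1130) x1=(0.4638, 0.7750, 1.0583) x2=(1.3069, 0.8709, -1.7193) x3=(0.2203, 1.4355, 0.6076)
step 22: x0=(1.7835, 0.7543, 0.1371) x1=(0.4823, 0.8311, 1.0271) x2=(1.2743, 0.8518, -1.7285) x3=(0.2217, 1.4133, 0.5827)
step 23: x0=(1.7878, 0.7710, 0.1612) x1=(0.4998, 0.8900, 0.9932) x2=(1.2416, 0.8328, -1.7370) x3=(0.2243, 1.3890, 0.5589)
step 24: x0=(1.7906, 0.7880, 0.1854) x1=(0.5160, 0.9521, 0.9562) x2=(1.2087, 0.8139, -1.7447) x3=(0.2285, 1.3622, 0.5368)
step 25: x0=(1.7920, 0.8054, 0.2096) x1=(0.5301, 1.0175, 0.9151) x2=(1.1757, 0.7950, -1.7518) x3=(0.2349, 1.3328, 0.5168)
step 26: x0=(1.7917, 0.8231, 0.2339) x1=(0.5413, 1.0865, 0.8691) x2=(1.1426, 0.7763, -1.7581) x3=(0.2440, 1.3007, 0.4997)
step 27: x0=(1.7898, 0.8412, 0.2582) x1=(0.5480, 1.1589, 0.8164) x2=(1.1094, 0.7576, -1.7636) x3=(0.2571, 1.2660, 0.4866)
step 28: x0=(1.7861, 0.8598, 0.2826) x1=(0.5478, 1.2339, 0.7550) x2=(1.0760, 0.7391, -1.7684) x3=(0.2757, 1.2291, 0.4790)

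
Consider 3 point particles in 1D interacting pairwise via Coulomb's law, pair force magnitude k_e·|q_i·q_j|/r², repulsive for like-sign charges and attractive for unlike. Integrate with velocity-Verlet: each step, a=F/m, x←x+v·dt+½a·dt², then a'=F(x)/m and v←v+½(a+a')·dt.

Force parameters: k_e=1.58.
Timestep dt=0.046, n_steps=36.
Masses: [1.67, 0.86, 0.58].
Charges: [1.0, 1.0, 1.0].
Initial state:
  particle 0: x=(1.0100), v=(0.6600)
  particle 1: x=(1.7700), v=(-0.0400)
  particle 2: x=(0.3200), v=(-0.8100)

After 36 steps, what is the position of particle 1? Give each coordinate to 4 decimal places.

step 0: x0=(1.0100) x1=(1.7700) x2=(0.3200)
step 1: x0=(1.0407) x1=(1.7724) x2=(0.2753)
step 2: x0=(1.0711) x1=(1.7839) x2=(0.2182)
step 3: x0=(1.1004) x1=(1.8046) x2=(0.1508)
step 4: x0=(1.1278) x1=(1.8345) x2=(0.0750)
step 5: x0=(1.1530) x1=(1.8735) x2=(-0.0080)
step 6: x0=(1.1758) x1=(1.9211) x2=(-0.0968)
step 7: x0=(1.1963) x1=(1.9766) x2=(-0.1906)
step 8: x0=(1.2145) x1=(2.0393) x2=(-0.2887)
step 9: x0=(1.2306) x1=(2.1085) x2=(-0.3903)
step 10: x0=(1.2450) x1=(2.1833) x2=(-0.4951)
step 11: x0=(1.2577) x1=(2.2631) x2=(-0.6026)
step 12: x0=(1.2690) x1=(2.3472) x2=(-0.7124)
step 13: x0=(1.2791) x1=(2.4351) x2=(-0.8243)
step 14: x0=(1.2881) x1=(2.5262) x2=(-0.9381)
step 15: x0=(1.2963) x1=(2.6202) x2=(-1.0535)
step 16: x0=(1.3036) x1=(2.7167) x2=(-1.1704)
step 17: x0=(1.3103) x1=(2.8154) x2=(-1.2886)
step 18: x0=(1.3164) x1=(2.9161) x2=(-1.4080)
step 19: x0=(1.3220) x1=(3.0185) x2=(-1.5285)
step 20: x0=(1.3272) x1=(3.1224) x2=(-1.6500)
step 21: x0=(1.3319) x1=(3.2277) x2=(-1.7724)
step 22: x0=(1.3363) x1=(3.3343) x2=(-1.8956)
step 23: x0=(1.3404) x1=(3.4419) x2=(-2.0196)
step 24: x0=(1.3442) x1=(3.5506) x2=(-2.1443)
step 25: x0=(1.3478) x1=(3.6602) x2=(-2.2696)
step 26: x0=(1.3512) x1=(3.7706) x2=(-2.3955)
step 27: x0=(1.3543) x1=(3.8818) x2=(-2.5220)
step 28: x0=(1.3573) x1=(3.9937) x2=(-2.6491)
step 29: x0=(1.3601) x1=(4.1062) x2=(-2.7766)
step 30: x0=(1.3627) x1=(4.2193) x2=(-2.9045)
step 31: x0=(1.3652) x1=(4.3330) x2=(-3.0329)
step 32: x0=(1.3676) x1=(4.4472) x2=(-3.1617)
step 33: x0=(1.3699) x1=(4.5619) x2=(-3.2909)
step 34: x0=(1.3721) x1=(4.6770) x2=(-3.4205)
step 35: x0=(1.3742) x1=(4.7926) x2=(-3.5504)
step 36: x0=(1.3762) x1=(4.9085) x2=(-3.6806)

(4.9085)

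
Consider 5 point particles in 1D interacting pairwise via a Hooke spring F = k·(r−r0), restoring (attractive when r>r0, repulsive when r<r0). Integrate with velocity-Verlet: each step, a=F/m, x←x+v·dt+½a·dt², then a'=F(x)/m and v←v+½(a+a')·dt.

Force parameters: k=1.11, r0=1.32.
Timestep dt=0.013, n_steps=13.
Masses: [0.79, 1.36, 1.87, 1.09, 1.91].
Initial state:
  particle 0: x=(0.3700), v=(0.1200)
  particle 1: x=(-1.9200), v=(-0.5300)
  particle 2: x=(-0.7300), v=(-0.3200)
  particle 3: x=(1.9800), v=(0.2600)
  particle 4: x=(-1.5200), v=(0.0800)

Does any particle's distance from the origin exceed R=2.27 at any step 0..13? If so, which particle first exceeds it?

step 0: x0=(0.3700) x1=(-1.9200) x2=(-0.7300) x3=(1.9800) x4=(-1.5200)
step 1: x0=(0.3714) x1=(-1.9267) x2=(-0.7341) x3=(1.9828) x4=(-1.5188)
step 2: x0=(0.3726) x1=(-1.9331) x2=(-0.7380) x3=(1.9845) x4=(-1.5173)
step 3: x0=(0.3736) x1=(-1.9391) x2=(-0.7416) x3=(1.9851) x4=(-1.5155)
step 4: x0=(0.3743) x1=(-1.9448) x2=(-0.7452) x3=(1.9846) x4=(-1.5134)
step 5: x0=(0.3747) x1=(-1.9501) x2=(-0.7485) x3=(1.9830) x4=(-1.5110)
step 6: x0=(0.3749) x1=(-1.9550) x2=(-0.7516) x3=(1.9802) x4=(-1.5083)
step 7: x0=(0.3748) x1=(-1.9596) x2=(-0.7545) x3=(1.9764) x4=(-1.5052)
step 8: x0=(0.3744) x1=(-1.9638) x2=(-0.7573) x3=(1.9714) x4=(-1.5019)
step 9: x0=(0.3738) x1=(-1.9676) x2=(-0.7599) x3=(1.9653) x4=(-1.4983)
step 10: x0=(0.3729) x1=(-1.9711) x2=(-0.7622) x3=(1.9581) x4=(-1.4944)
step 11: x0=(0.3718) x1=(-1.9742) x2=(-0.7644) x3=(1.9498) x4=(-1.4902)
step 12: x0=(0.3704) x1=(-1.9770) x2=(-0.7664) x3=(1.9404) x4=(-1.4858)
step 13: x0=(0.3687) x1=(-1.9793) x2=(-0.7682) x3=(1.9299) x4=(-1.4810)

no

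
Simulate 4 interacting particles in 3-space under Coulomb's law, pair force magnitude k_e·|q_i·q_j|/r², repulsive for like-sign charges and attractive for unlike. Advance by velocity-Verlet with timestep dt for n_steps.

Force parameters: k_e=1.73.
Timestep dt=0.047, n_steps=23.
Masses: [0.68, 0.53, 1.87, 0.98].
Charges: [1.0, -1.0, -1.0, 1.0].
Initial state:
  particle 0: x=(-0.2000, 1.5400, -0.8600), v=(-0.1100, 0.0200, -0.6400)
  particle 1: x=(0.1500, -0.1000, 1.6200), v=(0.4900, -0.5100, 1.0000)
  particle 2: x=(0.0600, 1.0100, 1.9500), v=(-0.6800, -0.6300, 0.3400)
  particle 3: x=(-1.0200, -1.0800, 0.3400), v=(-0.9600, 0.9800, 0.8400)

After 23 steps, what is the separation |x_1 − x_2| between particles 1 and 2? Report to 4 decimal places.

step 0: x0=(-0.2000, 1.5400, -0.8600) x1=(0.1500, -0.1000, 1.6200) x2=(0.0600, 1.0100, 1.9500) x3=(-1.0200, -1.0800, 0.3400)
step 1: x0=(-0.2050, 1.5410, -0.8896) x1=(0.1727, -0.1268, 1.6653) x2=(0.0279, 0.9810, 1.9660) x3=(-1.0648, -1.0337, 0.3800)
step 2: x0=(-0.2097, 1.5420, -0.9184) x1=(0.1948, -0.1591, 1.7075) x2=(-0.0045, 0.9534, 1.9820) x3=(-1.1089, -0.9870, 0.4211)
step 3: x0=(-0.2141, 1.5432, -0.9463) x1=(0.2166, -0.1968, 1.7466) x2=(-0.0372, 0.9271, 1.9980) x3=(-1.1523, -0.9399, 0.4634)
step 4: x0=(-0.2182, 1.5445, -0.9734) x1=(0.2382, -0.2398, 1.7829) x2=(-0.0705, 0.9020, 2.0139) x3=(-1.1950, -0.8924, 0.5067)
step 5: x0=(-0.2220, 1.5458, -0.9999) x1=(0.2597, -0.2877, 1.8166) x2=(-0.1042, 0.8780, 2.0297) x3=(-1.2369, -0.8445, 0.5512)
step 6: x0=(-0.2256, 1.5473, -1.0257) x1=(0.2813, -0.3401, 1.8480) x2=(-0.1385, 0.8552, 2.0453) x3=(-1.2780, -0.7963, 0.5969)
step 7: x0=(-0.2288, 1.5488, -1.0509) x1=(0.3029, -0.3967, 1.8771) x2=(-0.1733, 0.8333, 2.0608) x3=(-1.3182, -0.7478, 0.6437)
step 8: x0=(-0.2317, 1.5505, -1.0755) x1=(0.3245, -0.4570, 1.9041) x2=(-0.2087, 0.8123, 2.0760) x3=(-1.3575, -0.6990, 0.6917)
step 9: x0=(-0.2343, 1.5522, -1.0996) x1=(0.3462, -0.5207, 1.9293) x2=(-0.2447, 0.7921, 2.0909) x3=(-1.3959, -0.6500, 0.7408)
step 10: x0=(-0.2367, 1.5540, -1.1232) x1=(0.3679, -0.5872, 1.9528) x2=(-0.2813, 0.7726, 2.1055) x3=(-1.4334, -0.6007, 0.7912)
step 11: x0=(-0.2388, 1.5558, -1.1463) x1=(0.3895, -0.6563, 1.9747) x2=(-0.3185, 0.7537, 2.1197) x3=(-1.4699, -0.5512, 0.8427)
step 12: x0=(-0.2406, 1.5577, -1.1690) x1=(0.4110, -0.7276, 1.9952) x2=(-0.3563, 0.7352, 2.1336) x3=(-1.5054, -0.5015, 0.8953)
step 13: x0=(-0.2421, 1.5596, -1.1913) x1=(0.4324, -0.8008, 2.0143) x2=(-0.3947, 0.7172, 2.1472) x3=(-1.5399, -0.4516, 0.9492)
step 14: x0=(-0.2434, 1.5616, -1.2133) x1=(0.4537, -0.8757, 2.0323) x2=(-0.4337, 0.6995, 2.1603) x3=(-1.5734, -0.4016, 1.0042)
step 15: x0=(-0.2444, 1.5635, -1.2349) x1=(0.4748, -0.9519, 2.0492) x2=(-0.4733, 0.6822, 2.1730) x3=(-1.6058, -0.3513, 1.0604)
step 16: x0=(-0.2452, 1.5655, -1.2562) x1=(0.4957, -1.0293, 2.0651) x2=(-0.5135, 0.6650, 2.1852) x3=(-1.6371, -0.3008, 1.1177)
step 17: x0=(-0.2458, 1.5674, -1.2771) x1=(0.5164, -1.1077, 2.0801) x2=(-0.5543, 0.6480, 2.1969) x3=(-1.6672, -0.2501, 1.1763)
step 18: x0=(-0.2461, 1.5694, -1.2978) x1=(0.5370, -1.1869, 2.0943) x2=(-0.5958, 0.6311, 2.2082) x3=(-1.6962, -0.1991, 1.2360)
step 19: x0=(-0.2463, 1.5713, -1.3183) x1=(0.5574, -1.2668, 2.1078) x2=(-0.6380, 0.6143, 2.2189) x3=(-1.7239, -0.1479, 1.2970)
step 20: x0=(-0.2462, 1.5731, -1.3385) x1=(0.5776, -1.3473, 2.1206) x2=(-0.6809, 0.5975, 2.2290) x3=(-1.7502, -0.0963, 1.3593)
step 21: x0=(-0.2459, 1.5749, -1.3584) x1=(0.5977, -1.4282, 2.1329) x2=(-0.7246, 0.5807, 2.2385) x3=(-1.7752, -0.0444, 1.4228)
step 22: x0=(-0.2454, 1.5766, -1.3781) x1=(0.6177, -1.5095, 2.1446) x2=(-0.7691, 0.5638, 2.2474) x3=(-1.7985, 0.0079, 1.4877)
step 23: x0=(-0.2448, 1.5782, -1.3976) x1=(0.6376, -1.5912, 2.1559) x2=(-0.8146, 0.5468, 2.2556) x3=(-1.8202, 0.0606, 1.5541)

2.5864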